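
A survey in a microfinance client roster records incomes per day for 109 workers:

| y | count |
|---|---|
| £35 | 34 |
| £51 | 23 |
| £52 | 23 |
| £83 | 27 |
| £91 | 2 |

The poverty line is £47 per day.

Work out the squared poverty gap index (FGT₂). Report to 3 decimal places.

Poor units: 34×£35 (q = 34 of N = 109).
Relative gaps: (47−35)/47 = 0.2553 (×34).
Squared: 0.0652 (×34).
Sum = 2.216388; P₂ = 2.216388 / 109 = 0.020.

0.020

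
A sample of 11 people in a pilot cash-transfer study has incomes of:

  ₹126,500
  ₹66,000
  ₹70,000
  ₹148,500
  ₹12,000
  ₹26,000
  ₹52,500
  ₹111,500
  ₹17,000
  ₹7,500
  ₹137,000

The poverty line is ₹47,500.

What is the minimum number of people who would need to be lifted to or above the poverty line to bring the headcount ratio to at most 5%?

4

Currently q = 4 of N = 11 are below the line (H = 0.364).
A headcount ratio of at most 5% allows at most ⌊0.05 × 11⌋ = 0 poor people.
So at least 4 − 0 = 4 must be lifted.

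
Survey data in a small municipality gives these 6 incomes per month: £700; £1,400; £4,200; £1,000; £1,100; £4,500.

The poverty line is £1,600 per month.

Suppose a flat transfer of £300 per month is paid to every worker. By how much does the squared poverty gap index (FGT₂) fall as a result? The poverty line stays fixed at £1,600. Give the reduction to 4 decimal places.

0.0632

Before: below the line — £700, £1,000, £1,100, £1,400; squared poverty gap index (FGT₂) = 0.095052.
After the £300 transfer: below the line — £1,000, £1,300, £1,400; squared poverty gap index (FGT₂) = 0.031901.
Reduction = 0.095052 − 0.031901 = 0.0632.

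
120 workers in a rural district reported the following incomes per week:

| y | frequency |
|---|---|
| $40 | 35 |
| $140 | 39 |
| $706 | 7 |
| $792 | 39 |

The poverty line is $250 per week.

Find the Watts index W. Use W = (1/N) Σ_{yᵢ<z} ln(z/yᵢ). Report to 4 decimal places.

Below z: 35×$40, 39×$140 (q = 74 of N = 120).
Log gaps: ln(250/40) = 1.8326 (×35); ln(250/140) = 0.5798 (×39).
W = 86.753273 / 120 = 0.7229.

0.7229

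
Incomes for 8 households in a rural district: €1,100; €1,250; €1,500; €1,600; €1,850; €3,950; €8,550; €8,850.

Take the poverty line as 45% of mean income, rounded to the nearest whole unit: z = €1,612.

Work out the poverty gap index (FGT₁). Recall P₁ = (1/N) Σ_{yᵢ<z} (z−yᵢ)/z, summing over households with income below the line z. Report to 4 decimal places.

0.0774

Below the line: €1,100, €1,250, €1,500, €1,600 (q = 4 of N = 8).
Gap ratios (z−y)/z: (1612−1100)/1612 = 0.3176; (1612−1250)/1612 = 0.2246; (1612−1500)/1612 = 0.0695; (1612−1600)/1612 = 0.0074.
Sum of shortfalls = 0.619107; P₁ averages over all N: 0.619107 / 8 = 0.0774.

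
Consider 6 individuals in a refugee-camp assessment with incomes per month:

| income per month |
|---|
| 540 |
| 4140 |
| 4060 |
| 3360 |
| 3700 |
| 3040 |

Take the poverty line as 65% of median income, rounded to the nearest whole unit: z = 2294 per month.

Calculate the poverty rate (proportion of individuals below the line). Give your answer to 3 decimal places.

1 of the 6 individuals have income below 2294.
H = 1/6 = 0.167.

0.167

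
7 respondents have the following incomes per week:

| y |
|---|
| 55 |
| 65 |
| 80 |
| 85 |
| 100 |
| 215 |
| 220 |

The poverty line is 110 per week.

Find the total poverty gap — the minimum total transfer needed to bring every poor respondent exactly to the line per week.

165

Below the line: 55, 65, 80, 85, 100 (q = 5 of N = 7).
Individual gaps: 110−55 = 55; 110−65 = 45; 110−80 = 30; 110−85 = 25; 110−100 = 10.
Aggregate gap = 165.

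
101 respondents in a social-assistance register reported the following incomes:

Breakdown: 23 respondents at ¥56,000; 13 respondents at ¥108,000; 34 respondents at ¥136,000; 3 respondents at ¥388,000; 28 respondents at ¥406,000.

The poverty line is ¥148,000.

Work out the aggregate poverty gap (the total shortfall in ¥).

Below the line: 23×¥56,000, 13×¥108,000, 34×¥136,000 (q = 70 of N = 101).
Individual gaps: 23×(148000−56000) = 2116000; 13×(148000−108000) = 520000; 34×(148000−136000) = 408000.
Aggregate gap = ¥3,044,000.

¥3,044,000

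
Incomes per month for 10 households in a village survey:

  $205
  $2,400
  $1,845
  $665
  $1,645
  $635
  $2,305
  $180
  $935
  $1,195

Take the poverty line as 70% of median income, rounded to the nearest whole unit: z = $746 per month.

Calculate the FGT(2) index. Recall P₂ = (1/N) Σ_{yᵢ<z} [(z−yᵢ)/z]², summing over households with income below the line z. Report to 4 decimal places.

Incomes under z: $180, $205, $635, $665 (q = 4 of N = 10).
Normalized shortfalls: (746−180)/746 = 0.7587; (746−205)/746 = 0.7252; (746−635)/746 = 0.1488; (746−665)/746 = 0.1086.
Squared: 0.5756; 0.5259; 0.0221; 0.0118.
Sum = 1.135491; P₂ = 1.135491 / 10 = 0.1135.

0.1135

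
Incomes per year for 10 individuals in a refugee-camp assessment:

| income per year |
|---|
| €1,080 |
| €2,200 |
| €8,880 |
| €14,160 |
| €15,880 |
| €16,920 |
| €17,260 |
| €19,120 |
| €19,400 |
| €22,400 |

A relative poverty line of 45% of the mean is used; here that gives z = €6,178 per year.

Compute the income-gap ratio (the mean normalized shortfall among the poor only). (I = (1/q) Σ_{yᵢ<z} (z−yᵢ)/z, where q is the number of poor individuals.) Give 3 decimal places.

0.735

Poor units: €1,080, €2,200 (q = 2 of N = 10).
Shortfall ratios (z−y)/z: 0.8252, 0.6439; sum = 1.469084.
The income-gap ratio divides by q (the poor only): 1.469084 / 2 = 0.735.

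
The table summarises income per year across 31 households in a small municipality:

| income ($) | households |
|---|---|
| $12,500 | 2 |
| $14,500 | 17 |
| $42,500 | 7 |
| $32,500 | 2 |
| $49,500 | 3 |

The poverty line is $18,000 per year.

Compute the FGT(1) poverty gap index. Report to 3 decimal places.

Poor units: 2×$12,500, 17×$14,500 (q = 19 of N = 31).
Normalized shortfalls: (18000−12500)/18000 = 0.3056 (×2); (18000−14500)/18000 = 0.1944 (×17).
Σ = 3.916667. Dividing by the full population N = 31 gives P₁ = 0.126.

0.126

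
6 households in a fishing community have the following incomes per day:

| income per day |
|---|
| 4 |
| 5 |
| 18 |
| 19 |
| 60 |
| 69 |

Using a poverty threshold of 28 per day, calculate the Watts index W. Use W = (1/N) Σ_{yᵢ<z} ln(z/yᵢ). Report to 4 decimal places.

0.7497

Below the line: 4, 5, 18, 19 (q = 4 of N = 6).
ln(z/y) terms: ln(28/4) = 1.9459; ln(28/5) = 1.7228; ln(28/18) = 0.4418; ln(28/19) = 0.3878.
W = 4.498275 / 6 = 0.7497.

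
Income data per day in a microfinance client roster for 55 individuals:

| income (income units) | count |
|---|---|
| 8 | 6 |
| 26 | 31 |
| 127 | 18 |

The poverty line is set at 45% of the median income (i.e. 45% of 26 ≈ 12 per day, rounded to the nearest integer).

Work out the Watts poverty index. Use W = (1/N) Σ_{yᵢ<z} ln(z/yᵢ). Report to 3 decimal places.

0.044

Poor units: 6×8 (q = 6 of N = 55).
Log shortfalls: ln(12/8) = 0.4055 (×6).
W = 2.432791 / 55 = 0.044.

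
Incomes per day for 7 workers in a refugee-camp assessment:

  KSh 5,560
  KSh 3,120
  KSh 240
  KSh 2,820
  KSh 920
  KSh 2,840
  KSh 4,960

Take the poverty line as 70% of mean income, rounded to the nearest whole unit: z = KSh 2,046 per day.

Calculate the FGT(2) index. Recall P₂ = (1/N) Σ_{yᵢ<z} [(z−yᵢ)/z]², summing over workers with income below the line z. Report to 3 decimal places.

Below z: KSh 240, KSh 920 (q = 2 of N = 7).
Shortfall ratios: (2046−240)/2046 = 0.8827; (2046−920)/2046 = 0.5503.
Squared: 0.7792; 0.3029.
Sum = 1.082032; P₂ = 1.082032 / 7 = 0.155.

0.155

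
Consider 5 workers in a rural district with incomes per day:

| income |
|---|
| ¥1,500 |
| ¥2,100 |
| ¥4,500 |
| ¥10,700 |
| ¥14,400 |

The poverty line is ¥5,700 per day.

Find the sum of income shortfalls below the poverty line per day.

¥9,000

Below z: ¥1,500, ¥2,100, ¥4,500 (q = 3 of N = 5).
Individual gaps: 5700−1500 = 4200; 5700−2100 = 3600; 5700−4500 = 1200.
Aggregate gap = ¥9,000.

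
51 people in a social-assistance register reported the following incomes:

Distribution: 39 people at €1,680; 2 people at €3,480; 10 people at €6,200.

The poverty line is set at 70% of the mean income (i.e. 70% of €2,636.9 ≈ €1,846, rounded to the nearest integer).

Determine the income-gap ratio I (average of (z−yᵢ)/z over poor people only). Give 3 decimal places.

Below the line: 39×€1,680 (q = 39 of N = 51).
Shortfall ratios (z−y)/z: 0.0899 (×39); sum = 3.507042.
I averages over the q = 39 poor units only: 3.507042 / 39 = 0.090.

0.090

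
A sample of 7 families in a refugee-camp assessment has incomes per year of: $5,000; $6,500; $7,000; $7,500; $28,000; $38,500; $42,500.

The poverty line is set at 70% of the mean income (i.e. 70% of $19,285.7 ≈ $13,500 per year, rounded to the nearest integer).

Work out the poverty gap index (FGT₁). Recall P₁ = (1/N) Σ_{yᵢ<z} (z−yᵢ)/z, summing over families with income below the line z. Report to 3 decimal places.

Incomes under z: $5,000, $6,500, $7,000, $7,500 (q = 4 of N = 7).
Gap ratios (z−y)/z: (13500−5000)/13500 = 0.6296; (13500−6500)/13500 = 0.5185; (13500−7000)/13500 = 0.4815; (13500−7500)/13500 = 0.4444.
Sum of shortfalls = 2.074074; P₁ averages over all N: 2.074074 / 7 = 0.296.

0.296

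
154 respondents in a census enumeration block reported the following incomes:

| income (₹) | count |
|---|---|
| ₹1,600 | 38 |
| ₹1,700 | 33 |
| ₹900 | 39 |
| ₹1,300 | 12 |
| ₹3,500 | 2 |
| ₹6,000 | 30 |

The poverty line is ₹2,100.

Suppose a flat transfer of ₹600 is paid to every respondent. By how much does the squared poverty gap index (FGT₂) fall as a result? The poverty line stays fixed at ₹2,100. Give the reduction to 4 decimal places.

Before: below the line — 39×₹900, 12×₹1,300, 38×₹1,600, 33×₹1,700; squared poverty gap index (FGT₂) = 0.115764.
After the ₹600 transfer: below the line — 39×₹1,500, 12×₹1,900; squared poverty gap index (FGT₂) = 0.021380.
Reduction = 0.115764 − 0.021380 = 0.0944.

0.0944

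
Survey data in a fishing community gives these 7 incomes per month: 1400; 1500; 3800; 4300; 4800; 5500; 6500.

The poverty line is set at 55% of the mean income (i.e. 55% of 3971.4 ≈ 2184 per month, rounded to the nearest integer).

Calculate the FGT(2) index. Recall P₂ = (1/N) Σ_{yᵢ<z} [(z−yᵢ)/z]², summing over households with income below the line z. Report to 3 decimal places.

0.032

Poor units: 1400, 1500 (q = 2 of N = 7).
Normalized shortfalls: (2184−1400)/2184 = 0.3590; (2184−1500)/2184 = 0.3132.
Squared: 0.1289; 0.0981.
Sum = 0.226949; P₂ = 0.226949 / 7 = 0.032.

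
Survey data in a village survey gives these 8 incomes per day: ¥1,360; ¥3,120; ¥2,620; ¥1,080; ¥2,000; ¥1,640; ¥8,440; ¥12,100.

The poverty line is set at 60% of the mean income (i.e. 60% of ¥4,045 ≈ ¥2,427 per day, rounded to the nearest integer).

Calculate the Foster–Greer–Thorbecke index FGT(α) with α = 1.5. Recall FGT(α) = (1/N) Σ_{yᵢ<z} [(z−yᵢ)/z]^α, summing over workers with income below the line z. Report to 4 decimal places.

0.1204

Below z: ¥1,080, ¥1,360, ¥1,640, ¥2,000 (q = 4 of N = 8).
Relative gaps: (2427−1080)/2427 = 0.5550; (2427−1360)/2427 = 0.4396; (2427−1640)/2427 = 0.3243; (2427−2000)/2427 = 0.1759.
Raised to α = 1.5: 0.41347; 0.29150; 0.18465; 0.07380.
Sum = 0.963425; FGT(1.5) = 0.963425 / 8 = 0.1204.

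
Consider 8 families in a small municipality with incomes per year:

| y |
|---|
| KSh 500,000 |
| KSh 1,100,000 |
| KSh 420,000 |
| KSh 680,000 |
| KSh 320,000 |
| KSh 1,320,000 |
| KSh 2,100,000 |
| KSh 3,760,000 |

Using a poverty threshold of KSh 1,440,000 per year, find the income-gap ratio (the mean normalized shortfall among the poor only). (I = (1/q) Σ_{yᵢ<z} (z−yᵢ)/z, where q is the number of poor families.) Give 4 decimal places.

0.4977

Below the line: KSh 320,000, KSh 420,000, KSh 500,000, KSh 680,000, KSh 1,100,000, KSh 1,320,000 (q = 6 of N = 8).
Relative gaps: 0.7778, 0.7083, 0.6528, 0.5278, 0.2361, 0.0833; sum = 2.986111.
The income-gap ratio divides by q (the poor only): 2.986111 / 6 = 0.4977.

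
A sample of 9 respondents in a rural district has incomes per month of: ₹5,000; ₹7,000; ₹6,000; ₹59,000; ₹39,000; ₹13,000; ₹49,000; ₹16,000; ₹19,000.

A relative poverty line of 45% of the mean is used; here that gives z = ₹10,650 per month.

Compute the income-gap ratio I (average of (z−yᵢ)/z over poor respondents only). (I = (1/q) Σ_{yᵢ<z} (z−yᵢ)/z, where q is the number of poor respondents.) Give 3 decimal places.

Incomes under z: ₹5,000, ₹6,000, ₹7,000 (q = 3 of N = 9).
Shortfall ratios (z−y)/z: 0.5305, 0.4366, 0.3427; sum = 1.309859.
The income-gap ratio divides by q (the poor only): 1.309859 / 3 = 0.437.

0.437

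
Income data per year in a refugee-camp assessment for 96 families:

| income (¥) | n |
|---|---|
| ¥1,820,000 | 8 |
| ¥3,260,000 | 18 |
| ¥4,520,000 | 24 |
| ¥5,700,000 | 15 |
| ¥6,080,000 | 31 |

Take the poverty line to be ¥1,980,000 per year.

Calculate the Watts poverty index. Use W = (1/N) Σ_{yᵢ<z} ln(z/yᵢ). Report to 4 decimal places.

Poor units: 8×¥1,820,000 (q = 8 of N = 96).
Log shortfalls: ln(1980000/1820000) = 0.0843 (×8).
W = 0.674083 / 96 = 0.0070.

0.0070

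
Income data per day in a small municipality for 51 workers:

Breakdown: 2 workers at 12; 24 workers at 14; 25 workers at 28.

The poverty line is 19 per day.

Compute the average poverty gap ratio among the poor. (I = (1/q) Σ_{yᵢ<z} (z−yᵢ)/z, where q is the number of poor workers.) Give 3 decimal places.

Incomes under z: 2×12, 24×14 (q = 26 of N = 51).
Relative gaps: 0.3684 (×2), 0.2632 (×24); sum = 7.052632.
The income-gap ratio divides by q (the poor only): 7.052632 / 26 = 0.271.

0.271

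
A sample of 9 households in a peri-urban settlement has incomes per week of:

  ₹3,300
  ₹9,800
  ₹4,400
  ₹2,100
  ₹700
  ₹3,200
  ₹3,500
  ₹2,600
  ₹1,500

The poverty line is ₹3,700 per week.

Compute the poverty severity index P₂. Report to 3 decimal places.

Below the line: ₹700, ₹1,500, ₹2,100, ₹2,600, ₹3,200, ₹3,300, ₹3,500 (q = 7 of N = 9).
Normalized shortfalls: (3700−700)/3700 = 0.8108; (3700−1500)/3700 = 0.5946; (3700−2100)/3700 = 0.4324; (3700−2600)/3700 = 0.2973; (3700−3200)/3700 = 0.1351; (3700−3300)/3700 = 0.1081; (3700−3500)/3700 = 0.0541.
Squared: 0.6574; 0.3535; 0.1870; 0.0884; 0.0183; 0.0117; 0.0029.
Sum = 1.319211; P₂ = 1.319211 / 9 = 0.147.

0.147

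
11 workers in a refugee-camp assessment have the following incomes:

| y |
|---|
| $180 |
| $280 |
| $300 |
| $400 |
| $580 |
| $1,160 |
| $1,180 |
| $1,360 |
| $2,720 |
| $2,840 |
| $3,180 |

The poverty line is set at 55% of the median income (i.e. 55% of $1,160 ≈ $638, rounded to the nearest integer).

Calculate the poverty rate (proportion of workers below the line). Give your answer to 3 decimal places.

0.455

5 of the 11 workers have income below $638.
H = 5/11 = 0.455.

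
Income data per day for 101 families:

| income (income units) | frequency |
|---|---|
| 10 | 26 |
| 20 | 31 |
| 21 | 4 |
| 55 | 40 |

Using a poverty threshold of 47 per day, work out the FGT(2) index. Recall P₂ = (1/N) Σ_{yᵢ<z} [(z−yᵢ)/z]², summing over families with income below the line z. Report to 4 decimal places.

Poor units: 26×10, 31×20, 4×21 (q = 61 of N = 101).
Relative gaps: (47−10)/47 = 0.7872 (×26); (47−20)/47 = 0.5745 (×31); (47−21)/47 = 0.5532 (×4).
Squared: 0.6197 (×26); 0.3300 (×31); 0.3060 (×4).
Sum = 27.567678; P₂ = 27.567678 / 101 = 0.2729.

0.2729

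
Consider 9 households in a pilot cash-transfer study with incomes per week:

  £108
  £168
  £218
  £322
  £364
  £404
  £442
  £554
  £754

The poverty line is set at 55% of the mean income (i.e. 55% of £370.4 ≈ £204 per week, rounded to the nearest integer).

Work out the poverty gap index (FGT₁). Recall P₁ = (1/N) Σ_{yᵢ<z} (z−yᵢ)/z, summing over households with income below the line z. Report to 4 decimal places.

0.0719

Below z: £108, £168 (q = 2 of N = 9).
Gap ratios (z−y)/z: (204−108)/204 = 0.4706; (204−168)/204 = 0.1765.
Sum of shortfalls = 0.647059; P₁ averages over all N: 0.647059 / 9 = 0.0719.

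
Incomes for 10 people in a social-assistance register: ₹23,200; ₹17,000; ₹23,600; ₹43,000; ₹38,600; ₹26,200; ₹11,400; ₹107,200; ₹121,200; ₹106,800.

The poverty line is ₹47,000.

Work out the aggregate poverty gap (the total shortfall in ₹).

Incomes under z: ₹11,400, ₹17,000, ₹23,200, ₹23,600, ₹26,200, ₹38,600, ₹43,000 (q = 7 of N = 10).
Individual gaps: 47000−11400 = 35600; 47000−17000 = 30000; 47000−23200 = 23800; 47000−23600 = 23400; 47000−26200 = 20800; 47000−38600 = 8400; 47000−43000 = 4000.
Aggregate gap = ₹146,000.

₹146,000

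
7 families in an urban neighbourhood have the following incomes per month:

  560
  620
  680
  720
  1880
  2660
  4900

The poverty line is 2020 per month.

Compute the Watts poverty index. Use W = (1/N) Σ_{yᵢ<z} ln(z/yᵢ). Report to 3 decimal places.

Below z: 560, 620, 680, 720, 1880 (q = 5 of N = 7).
Log gaps: ln(2020/560) = 1.2829; ln(2020/620) = 1.1811; ln(2020/680) = 1.0888; ln(2020/720) = 1.0316; ln(2020/1880) = 0.0718.
W = 4.656237 / 7 = 0.665.

0.665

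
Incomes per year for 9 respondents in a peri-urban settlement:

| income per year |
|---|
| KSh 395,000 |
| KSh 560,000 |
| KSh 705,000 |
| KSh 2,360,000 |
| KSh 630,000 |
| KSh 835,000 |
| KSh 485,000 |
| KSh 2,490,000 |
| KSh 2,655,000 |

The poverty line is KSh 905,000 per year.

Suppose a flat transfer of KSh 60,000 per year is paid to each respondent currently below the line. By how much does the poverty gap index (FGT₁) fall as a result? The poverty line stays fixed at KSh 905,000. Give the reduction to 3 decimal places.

0.044

Before: below the line — KSh 395,000, KSh 485,000, KSh 560,000, KSh 630,000, KSh 705,000, KSh 835,000; poverty gap index (FGT₁) = 0.22345.
After the KSh 60,000 transfer: below the line — KSh 455,000, KSh 545,000, KSh 620,000, KSh 690,000, KSh 765,000, KSh 895,000; poverty gap index (FGT₁) = 0.17925.
Reduction = 0.22345 − 0.17925 = 0.044.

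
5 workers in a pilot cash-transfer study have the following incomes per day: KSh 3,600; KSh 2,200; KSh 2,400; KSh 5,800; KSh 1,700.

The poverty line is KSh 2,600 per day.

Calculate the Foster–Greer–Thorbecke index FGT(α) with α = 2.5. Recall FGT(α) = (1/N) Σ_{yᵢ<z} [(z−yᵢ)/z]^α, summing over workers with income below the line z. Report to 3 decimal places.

0.016

Poor units: KSh 1,700, KSh 2,200, KSh 2,400 (q = 3 of N = 5).
Relative gaps: (2600−1700)/2600 = 0.3462; (2600−2200)/2600 = 0.1538; (2600−2400)/2600 = 0.0769.
Raised to α = 2.5: 0.07050; 0.00928; 0.00164.
Sum = 0.081422; FGT(2.5) = 0.081422 / 5 = 0.016.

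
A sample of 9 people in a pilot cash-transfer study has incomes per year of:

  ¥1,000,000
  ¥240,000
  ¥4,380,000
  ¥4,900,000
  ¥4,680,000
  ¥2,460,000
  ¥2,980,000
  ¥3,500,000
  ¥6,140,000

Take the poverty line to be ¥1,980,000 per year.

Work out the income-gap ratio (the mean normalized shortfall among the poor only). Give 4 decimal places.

0.6869

Incomes under z: ¥240,000, ¥1,000,000 (q = 2 of N = 9).
Shortfall ratios (z−y)/z: 0.8788, 0.4949; sum = 1.373737.
I averages over the q = 2 poor units only: 1.373737 / 2 = 0.6869.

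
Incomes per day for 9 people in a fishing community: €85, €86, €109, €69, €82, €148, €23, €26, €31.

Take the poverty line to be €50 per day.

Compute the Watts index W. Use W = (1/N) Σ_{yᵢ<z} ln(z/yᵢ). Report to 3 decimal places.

Incomes under z: €23, €26, €31 (q = 3 of N = 9).
ln(z/y) terms: ln(50/23) = 0.7765; ln(50/26) = 0.6539; ln(50/31) = 0.4780.
W = 1.908491 / 9 = 0.212.

0.212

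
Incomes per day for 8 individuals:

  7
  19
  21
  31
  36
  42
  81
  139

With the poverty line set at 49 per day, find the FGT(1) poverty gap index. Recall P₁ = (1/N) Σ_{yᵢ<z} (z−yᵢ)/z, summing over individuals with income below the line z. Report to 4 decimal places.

0.3520

Below z: 7, 19, 21, 31, 36, 42 (q = 6 of N = 8).
Relative gaps: (49−7)/49 = 0.8571; (49−19)/49 = 0.6122; (49−21)/49 = 0.5714; (49−31)/49 = 0.3673; (49−36)/49 = 0.2653; (49−42)/49 = 0.1429.
Sum of shortfalls = 2.816327; P₁ averages over all N: 2.816327 / 8 = 0.3520.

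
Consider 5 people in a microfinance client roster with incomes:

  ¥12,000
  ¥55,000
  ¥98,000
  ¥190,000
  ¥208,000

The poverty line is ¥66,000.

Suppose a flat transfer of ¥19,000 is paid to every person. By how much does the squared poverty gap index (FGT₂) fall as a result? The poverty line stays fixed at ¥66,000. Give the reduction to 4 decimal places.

0.0832

Before: below the line — ¥12,000, ¥55,000; squared poverty gap index (FGT₂) = 0.139440.
After the ¥19,000 transfer: below the line — ¥31,000; squared poverty gap index (FGT₂) = 0.056244.
Reduction = 0.139440 − 0.056244 = 0.0832.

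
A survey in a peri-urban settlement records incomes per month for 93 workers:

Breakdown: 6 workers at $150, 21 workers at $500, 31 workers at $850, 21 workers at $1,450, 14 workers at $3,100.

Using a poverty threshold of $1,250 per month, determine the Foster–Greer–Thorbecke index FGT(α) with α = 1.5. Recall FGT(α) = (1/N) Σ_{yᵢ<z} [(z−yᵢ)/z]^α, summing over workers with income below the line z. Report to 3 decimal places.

0.219

Below the line: 6×$150, 21×$500, 31×$850 (q = 58 of N = 93).
Relative gaps: (1250−150)/1250 = 0.8800 (×6); (1250−500)/1250 = 0.6000 (×21); (1250−850)/1250 = 0.3200 (×31).
Raised to α = 1.5: 0.82551 (×6); 0.46476 (×21); 0.18102 (×31).
Sum = 20.324596; FGT(1.5) = 20.324596 / 93 = 0.219.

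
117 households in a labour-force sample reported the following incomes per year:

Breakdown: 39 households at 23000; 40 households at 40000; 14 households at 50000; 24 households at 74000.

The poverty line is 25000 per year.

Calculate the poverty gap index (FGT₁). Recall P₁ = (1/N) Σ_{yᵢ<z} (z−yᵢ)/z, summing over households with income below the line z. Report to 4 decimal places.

0.0267

Incomes under z: 39×23000 (q = 39 of N = 117).
Gap ratios (z−y)/z: (25000−23000)/25000 = 0.0800 (×39).
Sum of shortfalls = 3.120000; P₁ averages over all N: 3.120000 / 117 = 0.0267.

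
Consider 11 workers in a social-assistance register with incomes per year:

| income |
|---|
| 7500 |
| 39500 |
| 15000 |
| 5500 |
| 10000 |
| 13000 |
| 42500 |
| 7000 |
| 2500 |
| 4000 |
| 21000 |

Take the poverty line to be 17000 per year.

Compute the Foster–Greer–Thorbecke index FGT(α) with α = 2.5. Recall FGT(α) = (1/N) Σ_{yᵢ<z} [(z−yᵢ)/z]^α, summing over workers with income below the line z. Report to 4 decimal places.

Below the line: 2500, 4000, 5500, 7000, 7500, 10000, 13000, 15000 (q = 8 of N = 11).
Gap ratios (z−y)/z: (17000−2500)/17000 = 0.8529; (17000−4000)/17000 = 0.7647; (17000−5500)/17000 = 0.6765; (17000−7000)/17000 = 0.5882; (17000−7500)/17000 = 0.5588; (17000−10000)/17000 = 0.4118; (17000−13000)/17000 = 0.2353; (17000−15000)/17000 = 0.1176.
Raised to α = 2.5: 0.67189; 0.51137; 0.37638; 0.26539; 0.23345; 0.10880; 0.02686; 0.00475.
Sum = 2.198870; FGT(2.5) = 2.198870 / 11 = 0.1999.

0.1999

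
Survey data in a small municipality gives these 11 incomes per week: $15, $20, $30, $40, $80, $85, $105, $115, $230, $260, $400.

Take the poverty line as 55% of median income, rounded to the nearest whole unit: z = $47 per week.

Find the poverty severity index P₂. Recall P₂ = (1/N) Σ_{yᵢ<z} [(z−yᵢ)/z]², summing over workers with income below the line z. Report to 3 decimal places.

0.086

Below the line: $15, $20, $30, $40 (q = 4 of N = 11).
Gap ratios (z−y)/z: (47−15)/47 = 0.6809; (47−20)/47 = 0.5745; (47−30)/47 = 0.3617; (47−40)/47 = 0.1489.
Squared: 0.4636; 0.3300; 0.1308; 0.0222.
Sum = 0.946582; P₂ = 0.946582 / 11 = 0.086.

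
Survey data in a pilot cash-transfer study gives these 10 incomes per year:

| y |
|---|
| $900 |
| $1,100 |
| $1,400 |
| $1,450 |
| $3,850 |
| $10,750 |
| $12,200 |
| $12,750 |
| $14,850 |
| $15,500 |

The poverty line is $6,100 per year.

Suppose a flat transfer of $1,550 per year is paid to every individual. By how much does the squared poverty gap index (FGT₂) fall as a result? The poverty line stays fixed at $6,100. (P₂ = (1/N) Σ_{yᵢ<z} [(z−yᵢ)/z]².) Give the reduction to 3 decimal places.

Before: below the line — $900, $1,100, $1,400, $1,450, $3,850; squared poverty gap index (FGT₂) = 0.27094.
After the $1,550 transfer: below the line — $2,450, $2,650, $2,950, $3,000, $5,400; squared poverty gap index (FGT₂) = 0.12160.
Reduction = 0.27094 − 0.12160 = 0.149.

0.149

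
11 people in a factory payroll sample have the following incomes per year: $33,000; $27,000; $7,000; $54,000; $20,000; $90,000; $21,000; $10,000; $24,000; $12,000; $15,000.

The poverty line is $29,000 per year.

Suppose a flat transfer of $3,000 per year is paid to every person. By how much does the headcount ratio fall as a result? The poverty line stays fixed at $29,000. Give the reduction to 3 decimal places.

0.091

Before: below the line — $7,000, $10,000, $12,000, $15,000, $20,000, $21,000, $24,000, $27,000; headcount ratio = 0.72727.
After the $3,000 transfer: below the line — $10,000, $13,000, $15,000, $18,000, $23,000, $24,000, $27,000; headcount ratio = 0.63636.
Reduction = 0.72727 − 0.63636 = 0.091.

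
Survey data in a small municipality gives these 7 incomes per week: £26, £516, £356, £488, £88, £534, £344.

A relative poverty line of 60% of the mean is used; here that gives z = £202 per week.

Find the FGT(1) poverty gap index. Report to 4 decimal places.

0.2051

Incomes under z: £26, £88 (q = 2 of N = 7).
Relative gaps: (202−26)/202 = 0.8713; (202−88)/202 = 0.5644.
Sum of shortfalls = 1.435644; P₁ averages over all N: 1.435644 / 7 = 0.2051.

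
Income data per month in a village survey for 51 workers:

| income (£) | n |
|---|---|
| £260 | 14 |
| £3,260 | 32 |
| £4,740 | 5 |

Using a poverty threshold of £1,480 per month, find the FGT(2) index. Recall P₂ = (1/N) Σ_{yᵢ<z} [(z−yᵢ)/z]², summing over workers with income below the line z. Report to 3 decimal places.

0.187

Below z: 14×£260 (q = 14 of N = 51).
Gap ratios (z−y)/z: (1480−260)/1480 = 0.8243 (×14).
Squared: 0.6795 (×14).
Sum = 9.513148; P₂ = 9.513148 / 51 = 0.187.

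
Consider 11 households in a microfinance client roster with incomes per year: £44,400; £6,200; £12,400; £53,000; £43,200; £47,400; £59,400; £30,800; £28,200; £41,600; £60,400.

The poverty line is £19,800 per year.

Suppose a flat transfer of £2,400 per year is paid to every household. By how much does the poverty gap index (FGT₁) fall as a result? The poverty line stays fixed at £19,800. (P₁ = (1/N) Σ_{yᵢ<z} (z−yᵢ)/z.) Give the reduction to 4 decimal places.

Before: below the line — £6,200, £12,400; poverty gap index (FGT₁) = 0.096419.
After the £2,400 transfer: below the line — £8,600, £14,800; poverty gap index (FGT₁) = 0.074380.
Reduction = 0.096419 − 0.074380 = 0.0220.

0.0220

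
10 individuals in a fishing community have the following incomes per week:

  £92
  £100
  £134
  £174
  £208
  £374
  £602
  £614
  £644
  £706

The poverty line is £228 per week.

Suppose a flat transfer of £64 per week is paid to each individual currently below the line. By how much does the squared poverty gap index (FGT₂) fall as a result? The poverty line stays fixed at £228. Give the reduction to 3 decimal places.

0.071

Before: below the line — £92, £100, £134, £174, £208; squared poverty gap index (FGT₂) = 0.09047.
After the £64 transfer: below the line — £156, £164, £198; squared poverty gap index (FGT₂) = 0.01958.
Reduction = 0.09047 − 0.01958 = 0.071.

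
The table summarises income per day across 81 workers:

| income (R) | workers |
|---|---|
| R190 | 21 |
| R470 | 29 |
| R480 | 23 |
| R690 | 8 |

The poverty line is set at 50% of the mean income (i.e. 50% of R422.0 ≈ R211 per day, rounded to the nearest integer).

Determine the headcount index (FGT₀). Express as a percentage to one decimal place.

21 of the 81 workers have income below R211.
H = 21/81 = 25.9%.

25.9%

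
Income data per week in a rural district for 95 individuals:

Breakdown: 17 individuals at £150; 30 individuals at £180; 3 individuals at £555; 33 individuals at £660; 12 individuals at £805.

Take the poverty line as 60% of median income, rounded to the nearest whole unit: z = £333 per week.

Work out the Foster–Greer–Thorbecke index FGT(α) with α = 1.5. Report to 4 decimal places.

0.1713

Below the line: 17×£150, 30×£180 (q = 47 of N = 95).
Gap ratios (z−y)/z: (333−150)/333 = 0.5495 (×17); (333−180)/333 = 0.4595 (×30).
Raised to α = 1.5: 0.40739 (×17); 0.31144 (×30).
Sum = 16.268751; FGT(1.5) = 16.268751 / 95 = 0.1713.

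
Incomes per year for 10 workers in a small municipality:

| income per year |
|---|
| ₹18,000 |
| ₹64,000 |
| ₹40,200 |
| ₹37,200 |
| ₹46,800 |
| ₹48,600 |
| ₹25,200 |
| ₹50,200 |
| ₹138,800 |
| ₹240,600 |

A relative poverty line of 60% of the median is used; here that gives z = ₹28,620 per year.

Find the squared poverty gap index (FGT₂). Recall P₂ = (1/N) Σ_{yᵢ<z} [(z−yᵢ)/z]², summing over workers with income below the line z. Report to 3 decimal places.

0.015

Poor units: ₹18,000, ₹25,200 (q = 2 of N = 10).
Gap ratios (z−y)/z: (28620−18000)/28620 = 0.3711; (28620−25200)/28620 = 0.1195.
Squared: 0.1377; 0.0143.
Sum = 0.151972; P₂ = 0.151972 / 10 = 0.015.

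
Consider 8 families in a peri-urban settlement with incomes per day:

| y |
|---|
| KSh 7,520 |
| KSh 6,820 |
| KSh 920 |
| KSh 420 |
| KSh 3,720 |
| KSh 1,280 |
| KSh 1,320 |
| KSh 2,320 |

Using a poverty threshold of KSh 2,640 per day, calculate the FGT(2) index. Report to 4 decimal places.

0.2077

Below the line: KSh 420, KSh 920, KSh 1,280, KSh 1,320, KSh 2,320 (q = 5 of N = 8).
Shortfall ratios: (2640−420)/2640 = 0.8409; (2640−920)/2640 = 0.6515; (2640−1280)/2640 = 0.5152; (2640−1320)/2640 = 0.5000; (2640−2320)/2640 = 0.1212.
Squared: 0.7071; 0.4245; 0.2654; 0.2500; 0.0147.
Sum = 1.661674; P₂ = 1.661674 / 8 = 0.2077.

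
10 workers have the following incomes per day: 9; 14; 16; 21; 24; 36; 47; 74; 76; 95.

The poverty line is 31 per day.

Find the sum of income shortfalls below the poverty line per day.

71

Incomes under z: 9, 14, 16, 21, 24 (q = 5 of N = 10).
Individual gaps: 31−9 = 22; 31−14 = 17; 31−16 = 15; 31−21 = 10; 31−24 = 7.
Aggregate gap = 71.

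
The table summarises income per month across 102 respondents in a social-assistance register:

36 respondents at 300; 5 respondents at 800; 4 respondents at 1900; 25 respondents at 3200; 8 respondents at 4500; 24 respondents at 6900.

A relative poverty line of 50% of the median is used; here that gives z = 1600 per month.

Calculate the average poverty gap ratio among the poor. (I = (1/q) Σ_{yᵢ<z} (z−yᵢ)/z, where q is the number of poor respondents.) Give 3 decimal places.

0.774

Below the line: 36×300, 5×800 (q = 41 of N = 102).
Relative gaps: 0.8125 (×36), 0.5000 (×5); sum = 31.750000.
I averages over the q = 41 poor units only: 31.750000 / 41 = 0.774.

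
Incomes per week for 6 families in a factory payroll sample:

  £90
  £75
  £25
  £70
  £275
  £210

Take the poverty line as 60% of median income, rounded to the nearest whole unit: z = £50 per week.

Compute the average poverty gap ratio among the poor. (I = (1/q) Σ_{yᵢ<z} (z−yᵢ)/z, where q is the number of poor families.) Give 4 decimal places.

Poor units: £25 (q = 1 of N = 6).
Shortfall ratios (z−y)/z: 0.5000; sum = 0.500000.
The income-gap ratio divides by q (the poor only): 0.500000 / 1 = 0.5000.

0.5000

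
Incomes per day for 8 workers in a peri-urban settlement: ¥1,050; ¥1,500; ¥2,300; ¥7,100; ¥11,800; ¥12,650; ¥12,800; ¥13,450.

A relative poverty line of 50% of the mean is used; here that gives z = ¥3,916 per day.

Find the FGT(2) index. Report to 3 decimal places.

Below the line: ¥1,050, ¥1,500, ¥2,300 (q = 3 of N = 8).
Shortfall ratios: (3916−1050)/3916 = 0.7319; (3916−1500)/3916 = 0.6170; (3916−2300)/3916 = 0.4127.
Squared: 0.5356; 0.3806; 0.1703.
Sum = 1.086561; P₂ = 1.086561 / 8 = 0.136.

0.136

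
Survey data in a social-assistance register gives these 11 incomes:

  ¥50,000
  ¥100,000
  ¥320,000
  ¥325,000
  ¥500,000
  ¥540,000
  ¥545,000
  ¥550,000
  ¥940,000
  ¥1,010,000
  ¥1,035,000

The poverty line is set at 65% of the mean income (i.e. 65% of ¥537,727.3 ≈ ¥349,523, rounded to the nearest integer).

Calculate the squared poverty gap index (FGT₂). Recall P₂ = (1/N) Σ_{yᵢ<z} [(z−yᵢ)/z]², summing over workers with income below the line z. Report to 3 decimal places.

Poor units: ¥50,000, ¥100,000, ¥320,000, ¥325,000 (q = 4 of N = 11).
Shortfall ratios: (349523−50000)/349523 = 0.8569; (349523−100000)/349523 = 0.7139; (349523−320000)/349523 = 0.0845; (349523−325000)/349523 = 0.0702.
Squared: 0.7344; 0.5096; 0.0071; 0.0049.
Sum = 1.256064; P₂ = 1.256064 / 11 = 0.114.

0.114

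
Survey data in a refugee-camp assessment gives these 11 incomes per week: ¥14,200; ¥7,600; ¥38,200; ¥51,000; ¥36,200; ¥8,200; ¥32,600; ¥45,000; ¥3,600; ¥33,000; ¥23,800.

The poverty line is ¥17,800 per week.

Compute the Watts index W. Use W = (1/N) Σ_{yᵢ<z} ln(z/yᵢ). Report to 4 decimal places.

Incomes under z: ¥3,600, ¥7,600, ¥8,200, ¥14,200 (q = 4 of N = 11).
ln(z/y) terms: ln(17800/3600) = 1.5983; ln(17800/7600) = 0.8511; ln(17800/8200) = 0.7751; ln(17800/14200) = 0.2260.
W = 3.450336 / 11 = 0.3137.

0.3137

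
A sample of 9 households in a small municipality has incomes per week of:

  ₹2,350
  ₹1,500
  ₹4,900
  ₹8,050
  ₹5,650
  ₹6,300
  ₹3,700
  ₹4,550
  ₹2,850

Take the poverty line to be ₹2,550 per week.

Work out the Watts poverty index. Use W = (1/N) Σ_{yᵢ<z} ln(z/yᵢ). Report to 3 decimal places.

Incomes under z: ₹1,500, ₹2,350 (q = 2 of N = 9).
Log gaps: ln(2550/1500) = 0.5306; ln(2550/2350) = 0.0817.
W = 0.612306 / 9 = 0.068.

0.068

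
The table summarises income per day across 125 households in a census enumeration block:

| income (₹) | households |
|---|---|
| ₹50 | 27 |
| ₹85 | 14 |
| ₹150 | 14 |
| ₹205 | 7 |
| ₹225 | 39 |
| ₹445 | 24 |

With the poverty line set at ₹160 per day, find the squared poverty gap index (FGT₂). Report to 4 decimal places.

0.1271

Incomes under z: 27×₹50, 14×₹85, 14×₹150 (q = 55 of N = 125).
Relative gaps: (160−50)/160 = 0.6875 (×27); (160−85)/160 = 0.4688 (×14); (160−150)/160 = 0.0625 (×14).
Squared: 0.4727 (×27); 0.2197 (×14); 0.0039 (×14).
Sum = 15.892578; P₂ = 15.892578 / 125 = 0.1271.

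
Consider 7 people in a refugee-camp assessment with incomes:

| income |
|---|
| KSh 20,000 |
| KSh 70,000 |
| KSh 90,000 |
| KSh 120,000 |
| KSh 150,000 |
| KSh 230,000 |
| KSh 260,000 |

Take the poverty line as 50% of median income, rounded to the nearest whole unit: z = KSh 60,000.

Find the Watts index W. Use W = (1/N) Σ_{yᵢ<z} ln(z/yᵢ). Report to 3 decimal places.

0.157

Poor units: KSh 20,000 (q = 1 of N = 7).
ln(z/y) terms: ln(60000/20000) = 1.0986.
W = 1.098612 / 7 = 0.157.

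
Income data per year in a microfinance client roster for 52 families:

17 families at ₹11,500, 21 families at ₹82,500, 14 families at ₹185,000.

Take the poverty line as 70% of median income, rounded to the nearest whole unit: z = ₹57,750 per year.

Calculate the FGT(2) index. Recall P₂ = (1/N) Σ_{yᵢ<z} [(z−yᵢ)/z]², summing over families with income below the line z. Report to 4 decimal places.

0.2097

Below z: 17×₹11,500 (q = 17 of N = 52).
Shortfall ratios: (57750−11500)/57750 = 0.8009 (×17).
Squared: 0.6414 (×17).
Sum = 10.903563; P₂ = 10.903563 / 52 = 0.2097.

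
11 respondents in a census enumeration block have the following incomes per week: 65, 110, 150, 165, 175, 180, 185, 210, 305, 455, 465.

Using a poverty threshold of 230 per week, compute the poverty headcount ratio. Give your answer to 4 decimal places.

8 of the 11 respondents have income below 230.
H = 8/11 = 0.7273.

0.7273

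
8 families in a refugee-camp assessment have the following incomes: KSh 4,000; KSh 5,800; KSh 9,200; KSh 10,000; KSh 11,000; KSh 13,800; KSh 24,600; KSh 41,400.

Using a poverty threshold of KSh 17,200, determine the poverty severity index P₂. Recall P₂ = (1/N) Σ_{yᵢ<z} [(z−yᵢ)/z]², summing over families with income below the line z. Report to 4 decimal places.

0.1986

Below the line: KSh 4,000, KSh 5,800, KSh 9,200, KSh 10,000, KSh 11,000, KSh 13,800 (q = 6 of N = 8).
Shortfall ratios: (17200−4000)/17200 = 0.7674; (17200−5800)/17200 = 0.6628; (17200−9200)/17200 = 0.4651; (17200−10000)/17200 = 0.4186; (17200−11000)/17200 = 0.3605; (17200−13800)/17200 = 0.1977.
Squared: 0.5890; 0.4393; 0.2163; 0.1752; 0.1299; 0.0391.
Sum = 1.588832; P₂ = 1.588832 / 8 = 0.1986.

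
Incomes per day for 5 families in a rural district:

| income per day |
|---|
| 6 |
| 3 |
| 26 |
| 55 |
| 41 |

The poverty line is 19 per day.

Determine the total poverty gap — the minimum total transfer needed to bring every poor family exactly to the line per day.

Below z: 3, 6 (q = 2 of N = 5).
Individual gaps: 19−3 = 16; 19−6 = 13.
Aggregate gap = 29.

29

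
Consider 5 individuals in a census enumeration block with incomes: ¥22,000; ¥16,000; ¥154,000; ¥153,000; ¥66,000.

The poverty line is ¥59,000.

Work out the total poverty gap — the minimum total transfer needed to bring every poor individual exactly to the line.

¥80,000

Below the line: ¥16,000, ¥22,000 (q = 2 of N = 5).
Individual gaps: 59000−16000 = 43000; 59000−22000 = 37000.
Aggregate gap = ¥80,000.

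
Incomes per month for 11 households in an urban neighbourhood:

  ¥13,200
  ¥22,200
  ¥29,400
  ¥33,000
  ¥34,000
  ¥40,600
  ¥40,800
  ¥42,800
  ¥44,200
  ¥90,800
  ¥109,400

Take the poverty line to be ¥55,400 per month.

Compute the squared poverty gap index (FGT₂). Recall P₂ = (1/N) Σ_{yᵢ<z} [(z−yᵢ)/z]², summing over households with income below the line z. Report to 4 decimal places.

0.1551

Below the line: ¥13,200, ¥22,200, ¥29,400, ¥33,000, ¥34,000, ¥40,600, ¥40,800, ¥42,800, ¥44,200 (q = 9 of N = 11).
Shortfall ratios: (55400−13200)/55400 = 0.7617; (55400−22200)/55400 = 0.5993; (55400−29400)/55400 = 0.4693; (55400−33000)/55400 = 0.4043; (55400−34000)/55400 = 0.3863; (55400−40600)/55400 = 0.2671; (55400−40800)/55400 = 0.2635; (55400−42800)/55400 = 0.2274; (55400−44200)/55400 = 0.2022.
Squared: 0.5802; 0.3591; 0.2203; 0.1635; 0.1492; 0.0714; 0.0695; 0.0517; 0.0409.
Sum = 1.705744; P₂ = 1.705744 / 11 = 0.1551.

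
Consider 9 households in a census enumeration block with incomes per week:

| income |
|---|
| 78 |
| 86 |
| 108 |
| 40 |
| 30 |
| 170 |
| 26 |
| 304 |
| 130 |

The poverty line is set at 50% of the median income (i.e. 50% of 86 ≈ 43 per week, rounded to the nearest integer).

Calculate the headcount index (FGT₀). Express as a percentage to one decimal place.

3 of the 9 households have income below 43.
H = 3/9 = 33.3%.

33.3%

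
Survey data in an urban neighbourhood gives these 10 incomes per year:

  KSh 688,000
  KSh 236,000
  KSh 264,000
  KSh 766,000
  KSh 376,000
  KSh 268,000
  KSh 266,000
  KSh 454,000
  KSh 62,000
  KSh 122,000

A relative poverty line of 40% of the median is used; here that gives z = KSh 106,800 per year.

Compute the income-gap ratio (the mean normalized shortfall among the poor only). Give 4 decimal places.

Incomes under z: KSh 62,000 (q = 1 of N = 10).
Shortfall ratios (z−y)/z: 0.4195; sum = 0.419476.
The income-gap ratio divides by q (the poor only): 0.419476 / 1 = 0.4195.

0.4195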